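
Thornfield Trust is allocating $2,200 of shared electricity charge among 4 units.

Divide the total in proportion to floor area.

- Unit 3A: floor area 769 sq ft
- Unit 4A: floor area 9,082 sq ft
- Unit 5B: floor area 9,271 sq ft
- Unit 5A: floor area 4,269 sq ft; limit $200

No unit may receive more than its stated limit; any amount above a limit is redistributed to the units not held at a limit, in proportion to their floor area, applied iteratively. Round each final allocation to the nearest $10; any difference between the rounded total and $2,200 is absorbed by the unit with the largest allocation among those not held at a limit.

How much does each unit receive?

Unit 3A: $80 · Unit 4A: $950 · Unit 5B: $970 · Unit 5A: $200

Combined floor area = 23,391.
Pro-rata shares before constraints: Unit 3A 72.33; Unit 4A 854.19; Unit 5B 871.97; Unit 5A 401.51.
Held at cap: Unit 5A ($200); balance $2,000 reallocated over remaining floor area 19,122.
Redistributed shares: Unit 3A 80.43 → $80; Unit 4A 949.90 → $950; Unit 5B 969.67 → $970.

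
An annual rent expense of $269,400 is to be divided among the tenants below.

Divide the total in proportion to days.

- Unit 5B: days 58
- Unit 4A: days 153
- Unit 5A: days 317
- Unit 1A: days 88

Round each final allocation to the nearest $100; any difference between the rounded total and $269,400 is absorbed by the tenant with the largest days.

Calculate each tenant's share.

Unit 5B: $25,400 · Unit 4A: $66,900 · Unit 5A: $138,600 · Unit 1A: $38,500

Sum of days: 58 + 153 + 317 + 88 = 616.
Proportional shares: Unit 5B 25,365.58; Unit 4A 66,912.66; Unit 5A 138,636.04; Unit 1A 38,485.71.
After rounding ($100): Unit 5B $25,400; Unit 4A $66,900; Unit 5A $138,600; Unit 1A $38,500. Sum = $269,400.
No rounding difference to absorb.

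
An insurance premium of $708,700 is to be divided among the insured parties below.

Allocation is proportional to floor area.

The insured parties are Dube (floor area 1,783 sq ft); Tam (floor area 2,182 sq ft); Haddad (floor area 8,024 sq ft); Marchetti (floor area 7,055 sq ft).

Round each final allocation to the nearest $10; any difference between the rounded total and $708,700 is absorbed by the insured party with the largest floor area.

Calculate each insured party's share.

Combined floor area = 19,044.
Raw shares: Dube 1,783/19,044 × $708,700 = 66,352.24; Tam 2,182/19,044 × $708,700 = 81,200.56; Haddad 8,024/19,044 × $708,700 = 298,603.70; Marchetti 7,055/19,044 × $708,700 = 262,543.50.
Rounded to nearest $10: Dube $66,350; Tam $81,200; Haddad $298,600; Marchetti $262,540. Sum = $708,690.
Difference $708,700 − $708,690 = +$10 applied to largest floor area (Haddad): Haddad becomes $298,610.

Dube: $66,350; Tam: $81,200; Haddad: $298,610; Marchetti: $262,540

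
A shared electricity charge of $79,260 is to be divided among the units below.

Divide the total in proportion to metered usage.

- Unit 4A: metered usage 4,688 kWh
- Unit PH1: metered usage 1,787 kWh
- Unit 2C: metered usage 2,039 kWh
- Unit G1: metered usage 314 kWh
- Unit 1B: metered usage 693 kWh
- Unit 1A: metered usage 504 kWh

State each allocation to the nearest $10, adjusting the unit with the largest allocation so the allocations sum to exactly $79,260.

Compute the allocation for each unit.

Unit 4A: $37,070 · Unit PH1: $14,130 · Unit 2C: $16,120 · Unit G1: $2,480 · Unit 1B: $5,480 · Unit 1A: $3,980

Sum of metered usage: 10,025.
Unrounded shares: Unit 4A 4,688/10,025 × $79,260 = 37,064.43; Unit PH1 1,787/10,025 × $79,260 = 14,128.44; Unit 2C 2,039/10,025 × $79,260 = 16,120.81; Unit G1 314/10,025 × $79,260 = 2,482.56; Unit 1B 693/10,025 × $79,260 = 5,479.02; Unit 1A 504/10,025 × $79,260 = 3,984.74.
After rounding ($10): Unit 4A $37,060; Unit PH1 $14,130; Unit 2C $16,120; Unit G1 $2,480; Unit 1B $5,480; Unit 1A $3,980. Sum = $79,250.
Difference $79,260 − $79,250 = +$10 applied to largest allocation (Unit 4A): Unit 4A becomes $37,070.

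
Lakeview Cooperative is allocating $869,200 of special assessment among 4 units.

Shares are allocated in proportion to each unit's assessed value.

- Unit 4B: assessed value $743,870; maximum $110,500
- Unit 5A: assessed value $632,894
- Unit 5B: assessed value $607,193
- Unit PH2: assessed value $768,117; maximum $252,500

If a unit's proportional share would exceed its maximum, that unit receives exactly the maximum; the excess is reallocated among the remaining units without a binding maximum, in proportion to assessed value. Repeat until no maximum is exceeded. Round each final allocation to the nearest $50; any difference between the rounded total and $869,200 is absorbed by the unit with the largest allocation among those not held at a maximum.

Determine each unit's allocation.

Unit 4B: $110,500; Unit 5A: $258,350; Unit 5B: $247,850; Unit PH2: $252,500

Assessed value total: 2,752,074.
Unconstrained shares: Unit 4B 234,939.83; Unit 5A 199,889.78; Unit 5B 191,772.52; Unit PH2 242,597.87.
Capped: Unit 4B ($110,500); remaining pool $758,700 reallocated over remaining assessed value 2,008,204.
Capped: Unit PH2 ($252,500); remaining pool $506,200 reallocated over remaining assessed value 1,240,087.
Shares after redistribution: Unit 5A 258,345.54 → $258,350; Unit 5B 247,854.46 → $247,850.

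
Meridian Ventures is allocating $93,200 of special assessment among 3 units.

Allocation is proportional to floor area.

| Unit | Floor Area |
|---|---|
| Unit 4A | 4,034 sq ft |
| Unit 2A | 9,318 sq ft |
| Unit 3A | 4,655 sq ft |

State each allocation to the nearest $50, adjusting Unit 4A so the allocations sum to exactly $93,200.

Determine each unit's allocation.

Unit 4A: $20,850 · Unit 2A: $48,250 · Unit 3A: $24,100

Combined floor area = 18,007.
Raw shares: Unit 4A 4,034/18,007 × $93,200 = 20,879.04; Unit 2A 9,318/18,007 × $93,200 = 48,227.78; Unit 3A 4,655/18,007 × $93,200 = 24,093.19.
Rounded to nearest $50: Unit 4A $20,900; Unit 2A $48,250; Unit 3A $24,100. Sum = $93,250.
Difference $93,200 − $93,250 = −$50 applied to Unit 4A: Unit 4A becomes $20,850.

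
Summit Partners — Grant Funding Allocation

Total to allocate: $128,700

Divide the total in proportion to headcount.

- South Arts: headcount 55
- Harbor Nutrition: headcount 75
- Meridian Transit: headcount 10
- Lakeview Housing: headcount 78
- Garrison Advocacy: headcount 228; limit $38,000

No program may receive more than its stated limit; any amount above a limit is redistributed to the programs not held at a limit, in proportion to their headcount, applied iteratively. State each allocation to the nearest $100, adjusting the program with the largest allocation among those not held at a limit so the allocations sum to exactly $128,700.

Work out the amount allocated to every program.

South Arts: $22,900 · Harbor Nutrition: $31,200 · Meridian Transit: $4,200 · Lakeview Housing: $32,400 · Garrison Advocacy: $38,000

Combined headcount = 446.
Unconstrained shares: South Arts 15,871.08; Harbor Nutrition 21,642.38; Meridian Transit 2,885.65; Lakeview Housing 22,508.07; Garrison Advocacy 65,792.83.
Held at cap: Garrison Advocacy ($38,000); residual $90,700 reallocated over remaining headcount 218.
Shares after redistribution: South Arts 22,883.03 → $22,900; Harbor Nutrition 31,204.13 → $31,200; Meridian Transit 4,160.55 → $4,200; Lakeview Housing 32,452.29 → $32,500.
Rounding difference −$100 applied to Lakeview Housing → $32,400.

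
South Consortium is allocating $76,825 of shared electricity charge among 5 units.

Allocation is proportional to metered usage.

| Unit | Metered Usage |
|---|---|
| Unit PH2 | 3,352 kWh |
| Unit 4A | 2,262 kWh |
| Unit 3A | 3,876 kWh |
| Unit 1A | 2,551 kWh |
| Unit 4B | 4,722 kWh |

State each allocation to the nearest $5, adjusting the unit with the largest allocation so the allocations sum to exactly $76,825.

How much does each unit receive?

Metered usage total: 16,763.
Proportional shares: Unit PH2 3,352/16,763 × $76,825 = 15,362.25; Unit 4A 2,262/16,763 × $76,825 = 10,366.77; Unit 3A 3,876/16,763 × $76,825 = 17,763.75; Unit 1A 2,551/16,763 × $76,825 = 11,691.26; Unit 4B 4,722/16,763 × $76,825 = 21,640.97.
Rounded to nearest $5: Unit PH2 $15,360; Unit 4A $10,365; Unit 3A $17,765; Unit 1A $11,690; Unit 4B $21,640. Sum = $76,820.
Difference $76,825 − $76,820 = +$5 applied to largest allocation (Unit 4B): Unit 4B becomes $21,645.

Unit PH2: $15,360 | Unit 4A: $10,365 | Unit 3A: $17,765 | Unit 1A: $11,690 | Unit 4B: $21,645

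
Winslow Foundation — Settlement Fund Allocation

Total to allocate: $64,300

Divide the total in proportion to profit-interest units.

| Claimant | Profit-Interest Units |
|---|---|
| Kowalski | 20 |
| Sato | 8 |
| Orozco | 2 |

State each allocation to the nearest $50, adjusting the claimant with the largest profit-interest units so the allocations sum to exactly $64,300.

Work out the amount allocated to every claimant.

Kowalski: $42,850 · Sato: $17,150 · Orozco: $4,300

Total profit-interest units = 20 + 8 + 2 = 30.
Pro-rata amounts: Kowalski 42,866.67; Sato 17,146.67; Orozco 4,286.67.
After rounding ($50): Kowalski $42,850; Sato $17,150; Orozco $4,300. Sum = $64,300.
Rounded total matches; no reconciliation needed.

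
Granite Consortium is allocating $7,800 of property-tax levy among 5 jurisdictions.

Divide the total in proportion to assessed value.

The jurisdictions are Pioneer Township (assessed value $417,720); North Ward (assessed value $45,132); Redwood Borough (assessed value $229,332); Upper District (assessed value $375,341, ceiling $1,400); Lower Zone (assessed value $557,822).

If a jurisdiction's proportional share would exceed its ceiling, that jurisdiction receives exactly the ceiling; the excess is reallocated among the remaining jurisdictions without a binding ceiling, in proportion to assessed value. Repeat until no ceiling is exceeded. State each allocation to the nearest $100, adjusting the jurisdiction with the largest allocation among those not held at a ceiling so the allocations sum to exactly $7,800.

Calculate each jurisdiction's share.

Pioneer Township: $2,100 · North Ward: $200 · Redwood Borough: $1,200 · Upper District: $1,400 · Lower Zone: $2,900

Sum of assessed value: 1,625,347.
Unconstrained shares: Pioneer Township 2,004.63; North Ward 216.59; Redwood Borough 1,100.56; Upper District 1,801.25; Lower Zone 2,676.97.
Held at cap: Upper District ($1,400); residual $6,400 reallocated over remaining assessed value 1,250,006.
Remaining shares: Pioneer Township 2,138.72 → $2,100; North Ward 231.07 → $200; Redwood Borough 1,174.17 → $1,200; Lower Zone 2,856.03 → $2,900.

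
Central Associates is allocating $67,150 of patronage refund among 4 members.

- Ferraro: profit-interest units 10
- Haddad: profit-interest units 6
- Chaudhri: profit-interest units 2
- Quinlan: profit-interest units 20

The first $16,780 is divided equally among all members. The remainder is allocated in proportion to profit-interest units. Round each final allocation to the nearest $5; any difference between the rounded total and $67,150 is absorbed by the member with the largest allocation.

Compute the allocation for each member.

Ferraro: $17,450; Haddad: $12,150; Chaudhri: $6,845; Quinlan: $30,705

Equal tier: $16,780 ÷ 4 = $4,195 apiece.
Remainder $50,370 by profit-interest units (total 38): Ferraro 13,255.26 → $13,255; Haddad 7,953.16 → $7,955; Chaudhri 2,651.05 → $2,650; Quinlan 26,510.53 → $26,510.
Totals: Ferraro $4,195 + $13,255 = $17,450; Haddad $4,195 + $7,955 = $12,150; Chaudhri $4,195 + $2,650 = $6,845; Quinlan $4,195 + $26,510 = $30,705.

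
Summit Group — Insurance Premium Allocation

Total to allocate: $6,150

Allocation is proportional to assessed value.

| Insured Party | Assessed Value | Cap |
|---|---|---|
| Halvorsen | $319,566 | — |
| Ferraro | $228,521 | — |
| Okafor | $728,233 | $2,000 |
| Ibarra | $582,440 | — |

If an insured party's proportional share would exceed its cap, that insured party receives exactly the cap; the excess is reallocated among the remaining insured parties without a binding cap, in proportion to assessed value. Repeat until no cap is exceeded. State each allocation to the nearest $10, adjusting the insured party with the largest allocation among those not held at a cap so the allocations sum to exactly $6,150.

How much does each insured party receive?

Halvorsen: $1,170 · Ferraro: $840 · Okafor: $2,000 · Ibarra: $2,140

Total assessed value = 1,858,760.
Unconstrained shares: Halvorsen 1,057.33; Ferraro 756.10; Okafor 2,409.47; Ibarra 1,927.09.
Cap binds for Okafor ($2,000); balance $4,150 reallocated over remaining assessed value 1,130,527.
Redistributed shares: Halvorsen 1,173.08 → $1,170; Ferraro 838.87 → $840; Ibarra 2,138.05 → $2,140.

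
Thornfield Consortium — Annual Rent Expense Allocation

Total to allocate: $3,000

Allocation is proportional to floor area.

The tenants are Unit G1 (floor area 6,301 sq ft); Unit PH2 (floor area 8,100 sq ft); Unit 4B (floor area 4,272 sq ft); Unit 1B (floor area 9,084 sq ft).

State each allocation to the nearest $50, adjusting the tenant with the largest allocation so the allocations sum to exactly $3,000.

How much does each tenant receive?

Combined floor area = 27,757.
Proportional shares: Unit G1 6,301/27,757 × $3,000 = 681.02; Unit PH2 8,100/27,757 × $3,000 = 875.45; Unit 4B 4,272/27,757 × $3,000 = 461.72; Unit 1B 9,084/27,757 × $3,000 = 981.81.
At nearest $50: Unit G1 $700; Unit PH2 $900; Unit 4B $450; Unit 1B $1,000. Sum = $3,050.
Difference $3,000 − $3,050 = −$50 applied to largest allocation (Unit 1B): Unit 1B becomes $950.

Unit G1: $700 · Unit PH2: $900 · Unit 4B: $450 · Unit 1B: $950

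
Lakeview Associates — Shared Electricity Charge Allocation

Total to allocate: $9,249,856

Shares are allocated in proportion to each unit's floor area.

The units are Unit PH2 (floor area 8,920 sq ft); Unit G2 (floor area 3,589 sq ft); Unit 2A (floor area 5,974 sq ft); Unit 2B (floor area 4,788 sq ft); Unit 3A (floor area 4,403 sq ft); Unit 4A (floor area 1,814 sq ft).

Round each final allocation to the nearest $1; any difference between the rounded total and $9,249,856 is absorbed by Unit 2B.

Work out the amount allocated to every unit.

Unit PH2: $2,798,044; Unit G2: $1,125,805; Unit 2A: $1,873,937; Unit 2B: $1,501,909; Unit 3A: $1,381,142; Unit 4A: $569,019

Combined floor area = 29,488.
Unrounded shares: Unit PH2 8,920/29,488 × $9,249,856 = 2,798,043.80; Unit G2 3,589/29,488 × $9,249,856 = 1,125,804.84; Unit 2A 5,974/29,488 × $9,249,856 = 1,873,936.51; Unit 2B 4,788/29,488 × $9,249,856 = 1,501,909.61; Unit 3A 4,403/29,488 × $9,249,856 = 1,381,142.02; Unit 4A 1,814/29,488 × $9,249,856 = 569,019.22.
After rounding ($1): Unit PH2 $2,798,044; Unit G2 $1,125,805; Unit 2A $1,873,937; Unit 2B $1,501,910; Unit 3A $1,381,142; Unit 4A $569,019. Sum = $9,249,857.
Difference $9,249,856 − $9,249,857 = −$1 applied to Unit 2B: Unit 2B becomes $1,501,909.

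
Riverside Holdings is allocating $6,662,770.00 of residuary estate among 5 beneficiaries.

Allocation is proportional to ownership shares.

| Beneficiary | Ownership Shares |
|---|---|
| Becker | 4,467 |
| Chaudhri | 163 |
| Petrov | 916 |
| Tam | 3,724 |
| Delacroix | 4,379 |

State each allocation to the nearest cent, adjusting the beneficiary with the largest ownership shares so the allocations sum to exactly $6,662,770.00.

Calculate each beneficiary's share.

Becker: $2,180,569.53 | Chaudhri: $79,568.58 | Petrov: $447,146.11 | Tam: $1,817,873.51 | Delacroix: $2,137,612.27

Ownership shares total: 4,467 + 163 + 916 + 3,724 + 4,379 = 13,649.
Unrounded shares: Becker 2,180,569.5355; Chaudhri 79,568.5772; Petrov 447,146.1147; Tam 1,817,873.5058; Delacroix 2,137,612.2668.
At nearest cent: Becker $2,180,569.54; Chaudhri $79,568.58; Petrov $447,146.11; Tam $1,817,873.51; Delacroix $2,137,612.27. Sum = $6,662,770.01.
Difference $6,662,770.00 − $6,662,770.01 = −$0.01 applied to largest ownership shares (Becker): Becker becomes $2,180,569.53.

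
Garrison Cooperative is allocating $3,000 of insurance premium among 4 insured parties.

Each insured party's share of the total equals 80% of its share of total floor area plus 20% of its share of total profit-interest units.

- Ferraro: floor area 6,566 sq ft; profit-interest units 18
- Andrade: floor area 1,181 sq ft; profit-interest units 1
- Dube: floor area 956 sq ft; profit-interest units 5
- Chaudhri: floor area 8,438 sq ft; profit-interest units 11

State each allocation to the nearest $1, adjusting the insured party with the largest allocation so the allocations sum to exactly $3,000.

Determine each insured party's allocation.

Ferraro: $1,228; Andrade: $183; Dube: $220; Chaudhri: $1,369

Floor area total 17,141; profit-interest units total 35.
Combined weights (80% floor area + 20% profit-interest units): Ferraro 0.4093; Andrade 0.0608; Dube 0.0732; Chaudhri 0.4567.
Unrounded shares: Ferraro 1,227.91; Andrade 182.501; Dube 219.57; Chaudhri 1,370.02.
Rounded to nearest $1: Ferraro $1,228; Andrade $183; Dube $220; Chaudhri $1,370. Sum = $3,001.
Difference $3,000 − $3,001 = −$1 applied to largest allocation (Chaudhri): Chaudhri becomes $1,369.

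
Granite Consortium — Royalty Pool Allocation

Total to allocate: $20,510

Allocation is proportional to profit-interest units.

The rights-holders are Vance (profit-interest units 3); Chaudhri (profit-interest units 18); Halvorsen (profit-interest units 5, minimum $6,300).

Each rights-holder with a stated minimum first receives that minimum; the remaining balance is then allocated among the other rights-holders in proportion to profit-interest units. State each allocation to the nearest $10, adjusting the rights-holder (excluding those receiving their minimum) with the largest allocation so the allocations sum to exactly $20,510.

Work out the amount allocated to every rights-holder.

Minimums first: Halvorsen $6,300. Balance $14,210.
Balance split over remaining profit-interest units 21: Vance 2,030.00 → $2,030; Chaudhri 12,180.00 → $12,180.

Vance: $2,030; Chaudhri: $12,180; Halvorsen: $6,300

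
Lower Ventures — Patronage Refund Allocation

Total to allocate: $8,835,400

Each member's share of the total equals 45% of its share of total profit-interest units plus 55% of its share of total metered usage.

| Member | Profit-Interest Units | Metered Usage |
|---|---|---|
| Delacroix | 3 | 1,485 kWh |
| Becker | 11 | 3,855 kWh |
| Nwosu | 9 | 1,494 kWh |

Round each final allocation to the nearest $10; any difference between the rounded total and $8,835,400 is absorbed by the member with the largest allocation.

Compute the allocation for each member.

Delacroix: $1,574,540 | Becker: $4,642,720 | Nwosu: $2,618,140

Profit-interest units total 23; metered usage total 6,834.
Combined weights (45% profit-interest units + 55% metered usage): Delacroix 0.1782; Becker 0.5255; Nwosu 0.2963.
Unrounded shares: Delacroix 1,574,542.34; Becker 4,642,716.53; Nwosu 2,618,141.13.
At nearest $10: Delacroix $1,574,540; Becker $4,642,720; Nwosu $2,618,140. Sum = $8,835,400.
Sum already equals the total — no adjustment.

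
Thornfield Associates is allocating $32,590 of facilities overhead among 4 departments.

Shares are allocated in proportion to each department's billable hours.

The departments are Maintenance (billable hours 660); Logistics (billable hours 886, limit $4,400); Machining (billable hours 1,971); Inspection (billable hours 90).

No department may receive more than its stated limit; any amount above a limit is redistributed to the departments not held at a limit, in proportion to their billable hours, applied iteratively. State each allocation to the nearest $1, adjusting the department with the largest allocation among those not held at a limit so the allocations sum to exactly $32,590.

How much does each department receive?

Sum of billable hours: 3,607.
Proportional shares (ignoring caps): Maintenance 5,963.24; Logistics 8,005.20; Machining 17,808.40; Inspection 813.17.
Capped: Logistics ($4,400); residual $28,190 reallocated over remaining billable hours 2,721.
Remaining shares: Maintenance 6,837.71 → $6,838; Machining 20,419.88 → $20,420; Inspection 932.41 → $932.

Maintenance: $6,838; Logistics: $4,400; Machining: $20,420; Inspection: $932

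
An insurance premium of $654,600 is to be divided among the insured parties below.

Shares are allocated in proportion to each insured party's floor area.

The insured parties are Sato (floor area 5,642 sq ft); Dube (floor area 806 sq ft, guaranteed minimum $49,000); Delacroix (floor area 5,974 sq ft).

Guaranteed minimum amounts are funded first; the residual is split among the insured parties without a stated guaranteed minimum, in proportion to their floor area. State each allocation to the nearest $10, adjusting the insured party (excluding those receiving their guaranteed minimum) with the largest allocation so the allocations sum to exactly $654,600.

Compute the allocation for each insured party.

Sato: $294,150 | Dube: $49,000 | Delacroix: $311,450

Guaranteed amounts: Dube $49,000. Remaining pool $605,600.
Remaining pool split over remaining floor area 11,616: Sato 294,145.59 → $294,150; Delacroix 311,454.41 → $311,450.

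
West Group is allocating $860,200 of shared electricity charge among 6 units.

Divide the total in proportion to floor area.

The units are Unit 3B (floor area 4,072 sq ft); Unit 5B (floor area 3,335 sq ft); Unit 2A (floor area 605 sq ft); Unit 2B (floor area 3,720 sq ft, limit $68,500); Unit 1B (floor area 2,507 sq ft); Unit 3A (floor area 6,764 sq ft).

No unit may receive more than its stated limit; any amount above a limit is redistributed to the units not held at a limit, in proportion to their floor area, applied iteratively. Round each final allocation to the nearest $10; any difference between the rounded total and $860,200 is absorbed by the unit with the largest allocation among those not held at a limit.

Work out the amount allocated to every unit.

Unit 3B: $186,530 · Unit 5B: $152,770 · Unit 2A: $27,710 · Unit 2B: $68,500 · Unit 1B: $114,840 · Unit 3A: $309,850

Floor area total: 21,003.
Unconstrained shares: Unit 3B 166,773.05; Unit 5B 136,588.44; Unit 2A 24,778.41; Unit 2B 152,356.52; Unit 1B 102,676.83; Unit 3A 277,026.75.
Capped: Unit 2B ($68,500); residual $791,700 reallocated over remaining floor area 17,283.
Remaining shares: Unit 3B 186,530.26 → $186,530; Unit 5B 152,769.74 → $152,770; Unit 2A 27,713.85 → $27,710; Unit 1B 114,840.70 → $114,840; Unit 3A 309,845.44 → $309,850.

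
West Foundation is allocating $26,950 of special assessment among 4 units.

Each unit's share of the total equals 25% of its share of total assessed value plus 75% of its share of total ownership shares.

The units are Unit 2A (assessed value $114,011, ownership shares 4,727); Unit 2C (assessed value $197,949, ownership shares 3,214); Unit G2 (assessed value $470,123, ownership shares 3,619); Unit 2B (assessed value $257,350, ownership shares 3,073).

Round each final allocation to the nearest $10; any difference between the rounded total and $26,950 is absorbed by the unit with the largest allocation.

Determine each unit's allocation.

Unit 2A: $7,270 | Unit 2C: $5,720 | Unit G2: $8,050 | Unit 2B: $5,910

Assessed value total 1,039,433; ownership shares total 14,633.
Composite weights (25% assessed value + 75% ownership shares): Unit 2A 0.2697; Unit 2C 0.2123; Unit G2 0.2986; Unit 2B 0.2194.
Proportional shares: Unit 2A 7,268.39; Unit 2C 5,722.57; Unit G2 8,046.20; Unit 2B 5,912.84.
Rounded to nearest $10: Unit 2A $7,270; Unit 2C $5,720; Unit G2 $8,050; Unit 2B $5,910. Sum = $26,950.
Rounded total matches; no reconciliation needed.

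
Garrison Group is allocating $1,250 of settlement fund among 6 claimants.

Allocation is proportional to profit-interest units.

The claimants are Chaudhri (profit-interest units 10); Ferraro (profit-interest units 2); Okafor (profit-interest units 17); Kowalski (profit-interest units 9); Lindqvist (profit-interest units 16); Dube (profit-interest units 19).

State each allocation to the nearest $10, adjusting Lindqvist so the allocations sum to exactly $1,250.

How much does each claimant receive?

Profit-interest units total: 73.
Pro-rata amounts: Chaudhri 10/73 × $1,250 = 171.23; Ferraro 2/73 × $1,250 = 34.25; Okafor 17/73 × $1,250 = 291.10; Kowalski 9/73 × $1,250 = 154.11; Lindqvist 16/73 × $1,250 = 273.97; Dube 19/73 × $1,250 = 325.34.
After rounding ($10): Chaudhri $170; Ferraro $30; Okafor $290; Kowalski $150; Lindqvist $270; Dube $330. Sum = $1,240.
Difference $1,250 − $1,240 = +$10 applied to Lindqvist: Lindqvist becomes $280.

Chaudhri: $170 · Ferraro: $30 · Okafor: $290 · Kowalski: $150 · Lindqvist: $280 · Dube: $330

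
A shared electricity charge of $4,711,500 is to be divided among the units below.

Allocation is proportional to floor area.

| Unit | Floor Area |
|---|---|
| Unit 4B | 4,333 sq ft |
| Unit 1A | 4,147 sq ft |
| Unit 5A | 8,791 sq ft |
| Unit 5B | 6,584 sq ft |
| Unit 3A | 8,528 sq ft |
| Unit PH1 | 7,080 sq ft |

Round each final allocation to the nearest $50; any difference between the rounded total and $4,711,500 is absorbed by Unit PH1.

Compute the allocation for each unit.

Floor area total: 39,463.
Unrounded shares: Unit 4B 4,333/39,463 × $4,711,500 = 517,318.23; Unit 1A 4,147/39,463 × $4,711,500 = 495,111.64; Unit 5A 8,791/39,463 × $4,711,500 = 1,049,560.26; Unit 5B 6,584/39,463 × $4,711,500 = 786,065.83; Unit 3A 8,528/39,463 × $4,711,500 = 1,018,160.61; Unit PH1 7,080/39,463 × $4,711,500 = 845,283.43.
At nearest $50: Unit 4B $517,300; Unit 1A $495,100; Unit 5A $1,049,550; Unit 5B $786,050; Unit 3A $1,018,150; Unit PH1 $845,300. Sum = $4,711,450.
Difference $4,711,500 − $4,711,450 = +$50 applied to Unit PH1: Unit PH1 becomes $845,350.

Unit 4B: $517,300 · Unit 1A: $495,100 · Unit 5A: $1,049,550 · Unit 5B: $786,050 · Unit 3A: $1,018,150 · Unit PH1: $845,350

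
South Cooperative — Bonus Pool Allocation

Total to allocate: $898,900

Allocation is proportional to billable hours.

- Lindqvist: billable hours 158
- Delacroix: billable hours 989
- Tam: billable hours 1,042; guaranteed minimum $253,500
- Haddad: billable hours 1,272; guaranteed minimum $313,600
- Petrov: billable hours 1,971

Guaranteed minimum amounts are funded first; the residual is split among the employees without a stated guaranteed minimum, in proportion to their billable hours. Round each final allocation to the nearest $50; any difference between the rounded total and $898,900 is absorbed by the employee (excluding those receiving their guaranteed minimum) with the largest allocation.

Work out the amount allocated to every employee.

Minimums first: Tam $253,500; Haddad $313,600. Residual $331,800.
Residual split over remaining billable hours 3,118: Lindqvist 16,813.47 → $16,800; Delacroix 105,243.81 → $105,250; Petrov 209,742.72 → $209,750.

Lindqvist: $16,800 | Delacroix: $105,250 | Tam: $253,500 | Haddad: $313,600 | Petrov: $209,750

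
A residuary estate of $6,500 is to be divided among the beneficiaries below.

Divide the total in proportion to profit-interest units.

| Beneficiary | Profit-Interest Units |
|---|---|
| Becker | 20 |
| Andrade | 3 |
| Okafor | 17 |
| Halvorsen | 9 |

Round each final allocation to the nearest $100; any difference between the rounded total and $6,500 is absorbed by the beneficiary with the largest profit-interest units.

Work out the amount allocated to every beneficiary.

Profit-interest units total: 49.
Unrounded shares: Becker 20/49 × $6,500 = 2,653.06; Andrade 3/49 × $6,500 = 397.96; Okafor 17/49 × $6,500 = 2,255.10; Halvorsen 9/49 × $6,500 = 1,193.88.
After rounding ($100): Becker $2,700; Andrade $400; Okafor $2,300; Halvorsen $1,200. Sum = $6,600.
Difference $6,500 − $6,600 = −$100 applied to largest profit-interest units (Becker): Becker becomes $2,600.

Becker: $2,600 · Andrade: $400 · Okafor: $2,300 · Halvorsen: $1,200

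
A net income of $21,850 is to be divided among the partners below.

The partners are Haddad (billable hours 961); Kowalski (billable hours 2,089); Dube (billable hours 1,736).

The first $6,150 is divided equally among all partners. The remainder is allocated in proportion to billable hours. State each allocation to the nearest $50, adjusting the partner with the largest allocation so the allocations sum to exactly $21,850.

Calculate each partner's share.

Equal tier: $6,150 ÷ 3 = $2,050 apiece.
Remainder $15,700 by billable hours (total 4,786): Haddad 3,152.47 → $3,150; Kowalski 6,852.76 → $6,850; Dube 5,694.78 → $5,700.
Totals: Haddad $2,050 + $3,150 = $5,200; Kowalski $2,050 + $6,850 = $8,900; Dube $2,050 + $5,700 = $7,750.

Haddad: $5,200 | Kowalski: $8,900 | Dube: $7,750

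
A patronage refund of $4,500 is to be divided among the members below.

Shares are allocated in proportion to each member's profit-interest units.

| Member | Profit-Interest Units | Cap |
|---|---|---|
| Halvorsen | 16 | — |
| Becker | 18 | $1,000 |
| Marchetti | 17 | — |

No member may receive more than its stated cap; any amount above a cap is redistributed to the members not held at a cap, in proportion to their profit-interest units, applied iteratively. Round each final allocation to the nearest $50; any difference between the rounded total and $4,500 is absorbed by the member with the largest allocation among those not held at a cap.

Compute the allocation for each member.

Halvorsen: $1,700; Becker: $1,000; Marchetti: $1,800

Profit-interest units total: 51.
Pro-rata shares before constraints: Halvorsen 1,411.76; Becker 1,588.24; Marchetti 1,500.00.
Cap binds for Becker ($1,000); balance $3,500 reallocated over remaining profit-interest units 33.
Redistributed shares: Halvorsen 1,696.97 → $1,700; Marchetti 1,803.03 → $1,800.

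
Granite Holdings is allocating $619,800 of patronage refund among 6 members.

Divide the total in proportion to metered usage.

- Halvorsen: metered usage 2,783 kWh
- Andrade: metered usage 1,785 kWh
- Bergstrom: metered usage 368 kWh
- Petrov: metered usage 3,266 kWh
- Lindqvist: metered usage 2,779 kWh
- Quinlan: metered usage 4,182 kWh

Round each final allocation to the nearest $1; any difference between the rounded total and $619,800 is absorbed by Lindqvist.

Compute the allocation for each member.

Sum of metered usage: 15,163.
Pro-rata amounts: Halvorsen 2,783/15,163 × $619,800 = 113,757.40; Andrade 1,785/15,163 × $619,800 = 72,963.33; Bergstrom 368/15,163 × $619,800 = 15,042.30; Petrov 3,266/15,163 × $619,800 = 133,500.42; Lindqvist 2,779/15,163 × $619,800 = 113,593.89; Quinlan 4,182/15,163 × $619,800 = 170,942.66.
At nearest $1: Halvorsen $113,757; Andrade $72,963; Bergstrom $15,042; Petrov $133,500; Lindqvist $113,594; Quinlan $170,943. Sum = $619,799.
Difference $619,800 − $619,799 = +$1 applied to Lindqvist: Lindqvist becomes $113,595.

Halvorsen: $113,757 · Andrade: $72,963 · Bergstrom: $15,042 · Petrov: $133,500 · Lindqvist: $113,595 · Quinlan: $170,943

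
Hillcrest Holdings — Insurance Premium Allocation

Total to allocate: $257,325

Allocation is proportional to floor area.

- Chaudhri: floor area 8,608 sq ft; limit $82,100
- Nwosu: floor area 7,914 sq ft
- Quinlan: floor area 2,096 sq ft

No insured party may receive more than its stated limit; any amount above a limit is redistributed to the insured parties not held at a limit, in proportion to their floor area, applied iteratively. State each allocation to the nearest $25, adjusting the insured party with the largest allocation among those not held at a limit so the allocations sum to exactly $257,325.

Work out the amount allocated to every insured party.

Combined floor area = 18,618.
Proportional shares (ignoring caps): Chaudhri 118,973.77; Nwosu 109,381.78; Quinlan 28,969.45.
Capped: Chaudhri ($82,100); remaining pool $175,225 reallocated over remaining floor area 10,010.
Redistributed shares: Nwosu 138,534.53 → $138,525; Quinlan 36,690.47 → $36,700.

Chaudhri: $82,100 | Nwosu: $138,525 | Quinlan: $36,700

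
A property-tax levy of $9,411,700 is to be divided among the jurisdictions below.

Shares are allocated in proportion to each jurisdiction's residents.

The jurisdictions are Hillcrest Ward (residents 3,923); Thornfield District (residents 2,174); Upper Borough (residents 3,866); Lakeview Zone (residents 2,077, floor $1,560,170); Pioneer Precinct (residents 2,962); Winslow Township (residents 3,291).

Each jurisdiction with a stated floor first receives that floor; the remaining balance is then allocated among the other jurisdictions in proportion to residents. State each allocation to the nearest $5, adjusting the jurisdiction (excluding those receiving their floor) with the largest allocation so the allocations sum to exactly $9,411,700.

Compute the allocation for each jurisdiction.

Hillcrest Ward: $1,899,455 | Thornfield District: $1,052,615 | Upper Borough: $1,871,855 | Lakeview Zone: $1,560,170 | Pioneer Precinct: $1,434,155 | Winslow Township: $1,593,450

Fund the minimums — Lakeview Zone $1,560,170. Balance $7,851,530.
Balance split over remaining residents 16,216: Hillcrest Ward 1,899,454.38 → $1,899,455; Thornfield District 1,052,616.32 → $1,052,615; Upper Borough 1,871,855.88 → $1,871,855; Pioneer Precinct 1,434,153.42 → $1,434,155; Winslow Township 1,593,450.00 → $1,593,450.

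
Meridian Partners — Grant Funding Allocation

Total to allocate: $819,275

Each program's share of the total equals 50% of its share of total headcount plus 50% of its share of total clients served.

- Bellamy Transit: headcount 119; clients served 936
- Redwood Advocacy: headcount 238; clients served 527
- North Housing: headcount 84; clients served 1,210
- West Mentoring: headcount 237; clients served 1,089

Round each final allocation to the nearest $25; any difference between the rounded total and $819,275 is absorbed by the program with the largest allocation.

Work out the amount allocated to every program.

Totals — headcount 678, clients served 3,762.
Combined weights (50% headcount + 50% clients served): Bellamy Transit 0.2122; Redwood Advocacy 0.2456; North Housing 0.2228; West Mentoring 0.3195.
Unrounded shares: Bellamy Transit 173,817.41; Redwood Advocacy 201,180.15; North Housing 182,506.30; West Mentoring 261,771.15.
At nearest $25: Bellamy Transit $173,825; Redwood Advocacy $201,175; North Housing $182,500; West Mentoring $261,775. Sum = $819,275.
Sum already equals the total — no adjustment.

Bellamy Transit: $173,825 · Redwood Advocacy: $201,175 · North Housing: $182,500 · West Mentoring: $261,775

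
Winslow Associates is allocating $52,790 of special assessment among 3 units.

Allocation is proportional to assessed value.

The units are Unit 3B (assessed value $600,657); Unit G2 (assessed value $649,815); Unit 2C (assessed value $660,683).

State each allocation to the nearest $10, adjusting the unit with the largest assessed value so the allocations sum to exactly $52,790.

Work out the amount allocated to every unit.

Unit 3B: $16,590; Unit G2: $17,950; Unit 2C: $18,250

Sum of assessed value: 600,657 + 649,815 + 660,683 = 1,911,155.
Proportional shares: Unit 3B 16,591.37; Unit G2 17,949.22; Unit 2C 18,249.41.
At nearest $10: Unit 3B $16,590; Unit G2 $17,950; Unit 2C $18,250. Sum = $52,790.
Sum already equals the total — no adjustment.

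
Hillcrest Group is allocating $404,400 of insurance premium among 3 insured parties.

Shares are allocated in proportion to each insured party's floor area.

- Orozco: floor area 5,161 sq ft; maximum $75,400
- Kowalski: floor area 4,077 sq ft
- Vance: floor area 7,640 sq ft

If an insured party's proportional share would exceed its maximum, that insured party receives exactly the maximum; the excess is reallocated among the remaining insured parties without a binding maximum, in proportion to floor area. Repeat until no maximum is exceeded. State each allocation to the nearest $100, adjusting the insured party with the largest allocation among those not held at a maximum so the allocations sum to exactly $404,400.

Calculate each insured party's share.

Floor area total: 16,878.
Pro-rata shares before constraints: Orozco 123,658.51; Kowalski 97,685.67; Vance 183,055.81.
Cap binds for Orozco ($75,400); balance $329,000 reallocated over remaining floor area 11,717.
Remaining shares: Kowalski 114,477.51 → $114,500; Vance 214,522.49 → $214,500.

Orozco: $75,400 · Kowalski: $114,500 · Vance: $214,500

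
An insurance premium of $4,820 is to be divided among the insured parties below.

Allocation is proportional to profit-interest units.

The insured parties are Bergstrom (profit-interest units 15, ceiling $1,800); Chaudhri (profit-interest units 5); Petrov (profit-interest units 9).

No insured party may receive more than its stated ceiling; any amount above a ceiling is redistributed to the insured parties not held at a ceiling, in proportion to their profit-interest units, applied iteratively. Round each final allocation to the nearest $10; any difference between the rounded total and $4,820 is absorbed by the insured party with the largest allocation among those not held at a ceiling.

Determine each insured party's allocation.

Combined profit-interest units = 29.
Pro-rata shares before constraints: Bergstrom 2,493.10; Chaudhri 831.03; Petrov 1,495.86.
Cap binds for Bergstrom ($1,800); balance $3,020 reallocated over remaining profit-interest units 14.
Remaining shares: Chaudhri 1,078.57 → $1,080; Petrov 1,941.43 → $1,940.

Bergstrom: $1,800; Chaudhri: $1,080; Petrov: $1,940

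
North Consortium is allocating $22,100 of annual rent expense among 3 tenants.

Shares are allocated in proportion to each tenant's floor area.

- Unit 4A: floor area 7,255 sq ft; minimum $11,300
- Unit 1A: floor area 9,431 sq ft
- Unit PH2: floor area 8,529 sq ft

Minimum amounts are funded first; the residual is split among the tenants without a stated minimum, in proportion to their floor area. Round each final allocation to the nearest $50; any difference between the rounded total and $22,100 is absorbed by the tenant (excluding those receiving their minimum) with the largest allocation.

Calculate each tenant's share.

Guaranteed amounts: Unit 4A $11,300. Residual $10,800.
Residual split over remaining floor area 17,960: Unit 1A 5,671.20 → $5,650; Unit PH2 5,128.80 → $5,150.

Unit 4A: $11,300 · Unit 1A: $5,650 · Unit PH2: $5,150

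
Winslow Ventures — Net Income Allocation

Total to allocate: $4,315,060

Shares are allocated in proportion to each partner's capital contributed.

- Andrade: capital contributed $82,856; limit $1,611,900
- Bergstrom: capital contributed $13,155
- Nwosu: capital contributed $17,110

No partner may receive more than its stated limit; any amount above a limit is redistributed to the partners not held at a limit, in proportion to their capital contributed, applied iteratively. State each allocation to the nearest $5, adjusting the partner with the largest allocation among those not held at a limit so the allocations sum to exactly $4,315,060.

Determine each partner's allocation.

Combined capital contributed = 113,121.
Pro-rata shares before constraints: Andrade 3,160,585.67; Bergstrom 501,804.39; Nwosu 652,669.94.
Held at cap: Andrade ($1,611,900); residual $2,703,160 reallocated over remaining capital contributed 30,265.
Shares after redistribution: Bergstrom 1,174,956.87 → $1,174,955; Nwosu 1,528,203.13 → $1,528,205.

Andrade: $1,611,900 | Bergstrom: $1,174,955 | Nwosu: $1,528,205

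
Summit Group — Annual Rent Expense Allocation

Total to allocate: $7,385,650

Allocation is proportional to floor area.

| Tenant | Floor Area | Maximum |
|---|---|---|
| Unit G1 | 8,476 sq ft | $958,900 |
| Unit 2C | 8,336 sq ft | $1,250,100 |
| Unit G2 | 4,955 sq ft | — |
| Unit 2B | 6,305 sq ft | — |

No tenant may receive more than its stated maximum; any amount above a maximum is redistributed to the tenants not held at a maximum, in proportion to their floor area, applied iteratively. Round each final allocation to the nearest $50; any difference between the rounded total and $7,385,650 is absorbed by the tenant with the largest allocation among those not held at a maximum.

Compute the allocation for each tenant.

Unit G1: $958,900 | Unit 2C: $1,250,100 | Unit G2: $2,278,000 | Unit 2B: $2,898,650

Total floor area = 28,072.
Unconstrained shares: Unit G1 2,230,007.46; Unit 2C 2,193,173.92; Unit G2 1,303,644.05; Unit 2B 1,658,824.57.
Capped: Unit G1 ($958,900), Unit 2C ($1,250,100); balance $5,176,650 reallocated over remaining floor area 11,260.
Shares after redistribution: Unit G2 2,278,001.84 → $2,278,000; Unit 2B 2,898,648.16 → $2,898,650.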